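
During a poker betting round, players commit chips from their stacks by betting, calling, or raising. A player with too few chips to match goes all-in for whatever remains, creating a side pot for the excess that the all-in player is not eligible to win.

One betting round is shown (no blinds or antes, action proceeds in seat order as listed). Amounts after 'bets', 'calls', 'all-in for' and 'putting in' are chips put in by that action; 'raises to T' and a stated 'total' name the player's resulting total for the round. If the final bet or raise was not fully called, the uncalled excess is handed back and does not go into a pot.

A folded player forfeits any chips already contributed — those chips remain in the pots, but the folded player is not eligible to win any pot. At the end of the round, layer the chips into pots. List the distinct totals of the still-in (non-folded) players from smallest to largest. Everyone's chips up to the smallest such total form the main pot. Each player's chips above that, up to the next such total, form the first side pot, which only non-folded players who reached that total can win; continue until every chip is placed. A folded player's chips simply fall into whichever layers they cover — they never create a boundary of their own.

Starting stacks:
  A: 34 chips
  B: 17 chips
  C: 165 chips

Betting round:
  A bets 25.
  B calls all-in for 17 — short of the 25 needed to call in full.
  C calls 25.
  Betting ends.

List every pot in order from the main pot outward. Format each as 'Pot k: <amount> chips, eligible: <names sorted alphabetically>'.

Contributions: A=25, B=17, C=25
Pot levels (distinct totals of non-folded players): 17, 25
Layer 1-17: 17 each from A, B, C = 17*3 = 51 chips; eligible A, B, C
Layer 18-25: 8 each from A, C = 8*2 = 16 chips; eligible A, C

Pot 1: 51 chips, eligible: A, B, C
Pot 2: 16 chips, eligible: A, C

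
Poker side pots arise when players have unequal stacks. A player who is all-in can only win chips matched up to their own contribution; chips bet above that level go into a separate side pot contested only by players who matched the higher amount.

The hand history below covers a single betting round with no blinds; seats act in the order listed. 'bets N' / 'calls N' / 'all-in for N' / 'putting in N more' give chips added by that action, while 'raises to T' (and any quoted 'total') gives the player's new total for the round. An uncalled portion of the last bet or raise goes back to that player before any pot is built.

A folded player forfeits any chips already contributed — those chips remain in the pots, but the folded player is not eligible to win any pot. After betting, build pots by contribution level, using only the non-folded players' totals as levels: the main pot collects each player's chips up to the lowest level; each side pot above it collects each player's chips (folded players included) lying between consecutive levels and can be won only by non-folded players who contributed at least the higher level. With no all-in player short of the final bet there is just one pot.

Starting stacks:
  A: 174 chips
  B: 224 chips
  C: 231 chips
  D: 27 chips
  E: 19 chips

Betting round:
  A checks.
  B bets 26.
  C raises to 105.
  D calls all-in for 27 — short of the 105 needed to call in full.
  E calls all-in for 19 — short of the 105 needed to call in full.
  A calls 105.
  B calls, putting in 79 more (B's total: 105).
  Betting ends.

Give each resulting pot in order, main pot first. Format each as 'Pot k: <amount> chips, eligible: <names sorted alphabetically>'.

Pot 1: 95 chips, eligible: A, B, C, D, E
Pot 2: 32 chips, eligible: A, B, C, D
Pot 3: 234 chips, eligible: A, B, C

Derivation:
Contributions: A=105, B=105, C=105, D=27, E=19
Pot levels (distinct totals of non-folded players): 19, 27, 105
Layer 1-19: 19 each from A, B, C, D, E = 19*5 = 95 chips; eligible A, B, C, D, E
Layer 20-27: 8 each from A, B, C, D = 8*4 = 32 chips; eligible A, B, C, D
Layer 28-105: 78 each from A, B, C = 78*3 = 234 chips; eligible A, B, C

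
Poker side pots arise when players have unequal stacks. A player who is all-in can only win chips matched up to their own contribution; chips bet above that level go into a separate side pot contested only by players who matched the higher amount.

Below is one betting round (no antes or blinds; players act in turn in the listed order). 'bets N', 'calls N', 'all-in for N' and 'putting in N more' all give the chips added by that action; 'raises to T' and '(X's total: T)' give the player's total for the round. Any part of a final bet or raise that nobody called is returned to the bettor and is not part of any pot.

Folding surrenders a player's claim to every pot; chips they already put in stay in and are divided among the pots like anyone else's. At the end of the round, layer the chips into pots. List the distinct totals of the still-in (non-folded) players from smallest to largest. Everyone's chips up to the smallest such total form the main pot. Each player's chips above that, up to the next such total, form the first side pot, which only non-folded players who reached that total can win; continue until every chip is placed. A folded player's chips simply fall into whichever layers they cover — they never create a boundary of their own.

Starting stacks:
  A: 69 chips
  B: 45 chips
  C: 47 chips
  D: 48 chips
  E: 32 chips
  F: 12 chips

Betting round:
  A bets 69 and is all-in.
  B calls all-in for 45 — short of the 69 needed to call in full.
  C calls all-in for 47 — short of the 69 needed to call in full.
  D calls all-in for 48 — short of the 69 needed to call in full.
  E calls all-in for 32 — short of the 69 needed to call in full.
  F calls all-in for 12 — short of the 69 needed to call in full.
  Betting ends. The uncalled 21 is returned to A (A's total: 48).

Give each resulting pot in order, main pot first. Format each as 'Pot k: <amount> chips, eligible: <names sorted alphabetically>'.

Contributions (after 21 returned to A): A=48, B=45, C=47, D=48, E=32, F=12
Pot levels (distinct totals of non-folded players): 12, 32, 45, 47, 48
Layer 1-12: 12 each from A, B, C, D, E, F = 12*6 = 72 chips; eligible A, B, C, D, E, F
Layer 13-32: 20 each from A, B, C, D, E = 20*5 = 100 chips; eligible A, B, C, D, E
Layer 33-45: 13 each from A, B, C, D = 13*4 = 52 chips; eligible A, B, C, D
Layer 46-47: 2 each from A, C, D = 2*3 = 6 chips; eligible A, C, D
Layer 48-48: 1 each from A, D = 1*2 = 2 chips; eligible A, D

Pot 1: 72 chips, eligible: A, B, C, D, E, F
Pot 2: 100 chips, eligible: A, B, C, D, E
Pot 3: 52 chips, eligible: A, B, C, D
Pot 4: 6 chips, eligible: A, C, D
Pot 5: 2 chips, eligible: A, D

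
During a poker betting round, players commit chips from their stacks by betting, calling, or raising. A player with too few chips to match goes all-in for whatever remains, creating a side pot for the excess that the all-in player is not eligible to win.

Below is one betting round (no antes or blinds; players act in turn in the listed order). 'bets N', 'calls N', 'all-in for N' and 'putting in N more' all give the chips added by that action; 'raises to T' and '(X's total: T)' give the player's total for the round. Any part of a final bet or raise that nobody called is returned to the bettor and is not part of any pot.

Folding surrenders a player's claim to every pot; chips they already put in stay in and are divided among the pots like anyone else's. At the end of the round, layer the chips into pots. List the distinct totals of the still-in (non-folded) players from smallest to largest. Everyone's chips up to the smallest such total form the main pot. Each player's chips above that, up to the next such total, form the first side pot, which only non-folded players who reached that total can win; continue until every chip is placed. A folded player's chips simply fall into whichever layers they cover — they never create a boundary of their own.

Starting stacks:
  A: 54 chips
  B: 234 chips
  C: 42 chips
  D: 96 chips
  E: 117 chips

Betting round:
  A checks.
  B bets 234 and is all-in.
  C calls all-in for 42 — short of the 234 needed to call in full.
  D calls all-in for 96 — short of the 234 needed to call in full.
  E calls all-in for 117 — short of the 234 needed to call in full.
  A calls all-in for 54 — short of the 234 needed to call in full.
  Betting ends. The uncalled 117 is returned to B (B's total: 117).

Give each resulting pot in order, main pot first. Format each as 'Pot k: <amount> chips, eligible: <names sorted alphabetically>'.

Pot 1: 210 chips, eligible: A, B, C, D, E
Pot 2: 48 chips, eligible: A, B, D, E
Pot 3: 126 chips, eligible: B, D, E
Pot 4: 42 chips, eligible: B, E

Derivation:
Contributions (after 117 returned to B): A=54, B=117, C=42, D=96, E=117
Pot levels (distinct totals of non-folded players): 42, 54, 96, 117
Layer 1-42: 42 each from A, B, C, D, E = 42*5 = 210 chips; eligible A, B, C, D, E
Layer 43-54: 12 each from A, B, D, E = 12*4 = 48 chips; eligible A, B, D, E
Layer 55-96: 42 each from B, D, E = 42*3 = 126 chips; eligible B, D, E
Layer 97-117: 21 each from B, E = 21*2 = 42 chips; eligible B, E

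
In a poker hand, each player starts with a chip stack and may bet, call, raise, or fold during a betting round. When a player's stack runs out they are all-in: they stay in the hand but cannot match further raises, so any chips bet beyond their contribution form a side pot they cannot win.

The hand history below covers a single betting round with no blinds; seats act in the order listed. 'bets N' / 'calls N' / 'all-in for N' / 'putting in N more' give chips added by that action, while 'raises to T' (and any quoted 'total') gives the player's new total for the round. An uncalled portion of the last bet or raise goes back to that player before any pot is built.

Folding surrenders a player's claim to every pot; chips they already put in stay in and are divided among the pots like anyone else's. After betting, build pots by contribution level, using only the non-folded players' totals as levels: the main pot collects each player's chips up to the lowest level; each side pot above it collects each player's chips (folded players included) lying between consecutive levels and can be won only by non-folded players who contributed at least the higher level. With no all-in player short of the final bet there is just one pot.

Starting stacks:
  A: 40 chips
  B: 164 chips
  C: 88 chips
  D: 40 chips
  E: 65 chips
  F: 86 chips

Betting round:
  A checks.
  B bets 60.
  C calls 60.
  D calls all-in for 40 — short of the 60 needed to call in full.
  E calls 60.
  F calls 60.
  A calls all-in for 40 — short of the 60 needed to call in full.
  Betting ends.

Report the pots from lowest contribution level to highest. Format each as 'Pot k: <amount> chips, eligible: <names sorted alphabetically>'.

Pot 1: 240 chips, eligible: A, B, C, D, E, F
Pot 2: 80 chips, eligible: B, C, E, F

Derivation:
Contributions: A=40, B=60, C=60, D=40, E=60, F=60
Pot levels (distinct totals of non-folded players): 40, 60
Layer 1-40: 40 each from A, B, C, D, E, F = 40*6 = 240 chips; eligible A, B, C, D, E, F
Layer 41-60: 20 each from B, C, E, F = 20*4 = 80 chips; eligible B, C, E, F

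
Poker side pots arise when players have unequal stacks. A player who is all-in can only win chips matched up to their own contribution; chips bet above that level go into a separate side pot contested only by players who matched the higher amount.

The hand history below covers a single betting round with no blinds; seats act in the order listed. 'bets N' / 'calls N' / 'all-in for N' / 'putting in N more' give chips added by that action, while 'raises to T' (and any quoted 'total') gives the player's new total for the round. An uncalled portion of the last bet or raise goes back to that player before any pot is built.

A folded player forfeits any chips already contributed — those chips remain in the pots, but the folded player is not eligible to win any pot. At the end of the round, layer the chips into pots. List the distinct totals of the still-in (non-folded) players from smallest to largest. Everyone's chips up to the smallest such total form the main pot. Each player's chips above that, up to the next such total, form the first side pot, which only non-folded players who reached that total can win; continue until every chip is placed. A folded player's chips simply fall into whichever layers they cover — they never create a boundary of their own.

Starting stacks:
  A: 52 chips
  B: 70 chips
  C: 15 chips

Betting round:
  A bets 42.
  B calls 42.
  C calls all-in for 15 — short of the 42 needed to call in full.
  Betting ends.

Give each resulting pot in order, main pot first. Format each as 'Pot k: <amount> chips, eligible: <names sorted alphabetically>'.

Pot 1: 45 chips, eligible: A, B, C
Pot 2: 54 chips, eligible: A, B

Derivation:
Contributions: A=42, B=42, C=15
Pot levels (distinct totals of non-folded players): 15, 42
Layer 1-15: 15 each from A, B, C = 15*3 = 45 chips; eligible A, B, C
Layer 16-42: 27 each from A, B = 27*2 = 54 chips; eligible A, B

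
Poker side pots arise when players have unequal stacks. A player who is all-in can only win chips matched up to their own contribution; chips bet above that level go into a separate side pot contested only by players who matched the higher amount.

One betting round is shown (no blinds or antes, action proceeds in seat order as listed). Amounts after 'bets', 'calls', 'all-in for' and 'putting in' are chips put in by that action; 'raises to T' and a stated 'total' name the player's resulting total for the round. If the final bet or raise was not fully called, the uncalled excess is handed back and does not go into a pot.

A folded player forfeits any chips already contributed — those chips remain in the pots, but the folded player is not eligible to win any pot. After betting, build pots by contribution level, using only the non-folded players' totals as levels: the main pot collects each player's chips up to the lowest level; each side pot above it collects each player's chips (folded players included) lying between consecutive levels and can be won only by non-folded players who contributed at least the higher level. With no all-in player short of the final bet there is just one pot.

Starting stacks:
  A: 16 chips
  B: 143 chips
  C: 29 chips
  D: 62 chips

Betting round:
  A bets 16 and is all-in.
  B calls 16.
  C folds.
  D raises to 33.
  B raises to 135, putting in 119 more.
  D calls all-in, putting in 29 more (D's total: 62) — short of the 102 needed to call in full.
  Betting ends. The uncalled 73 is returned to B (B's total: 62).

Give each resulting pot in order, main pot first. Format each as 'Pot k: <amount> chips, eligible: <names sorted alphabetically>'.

Contributions (after 73 returned to B): A=16, B=62, D=62
Folded: C
Pot levels (distinct totals of non-folded players): 16, 62
Layer 1-16: 16 each from A, B, D = 16*3 = 48 chips; eligible A, B, D
Layer 17-62: 46 each from B, D = 46*2 = 92 chips; eligible B, D

Pot 1: 48 chips, eligible: A, B, D
Pot 2: 92 chips, eligible: B, D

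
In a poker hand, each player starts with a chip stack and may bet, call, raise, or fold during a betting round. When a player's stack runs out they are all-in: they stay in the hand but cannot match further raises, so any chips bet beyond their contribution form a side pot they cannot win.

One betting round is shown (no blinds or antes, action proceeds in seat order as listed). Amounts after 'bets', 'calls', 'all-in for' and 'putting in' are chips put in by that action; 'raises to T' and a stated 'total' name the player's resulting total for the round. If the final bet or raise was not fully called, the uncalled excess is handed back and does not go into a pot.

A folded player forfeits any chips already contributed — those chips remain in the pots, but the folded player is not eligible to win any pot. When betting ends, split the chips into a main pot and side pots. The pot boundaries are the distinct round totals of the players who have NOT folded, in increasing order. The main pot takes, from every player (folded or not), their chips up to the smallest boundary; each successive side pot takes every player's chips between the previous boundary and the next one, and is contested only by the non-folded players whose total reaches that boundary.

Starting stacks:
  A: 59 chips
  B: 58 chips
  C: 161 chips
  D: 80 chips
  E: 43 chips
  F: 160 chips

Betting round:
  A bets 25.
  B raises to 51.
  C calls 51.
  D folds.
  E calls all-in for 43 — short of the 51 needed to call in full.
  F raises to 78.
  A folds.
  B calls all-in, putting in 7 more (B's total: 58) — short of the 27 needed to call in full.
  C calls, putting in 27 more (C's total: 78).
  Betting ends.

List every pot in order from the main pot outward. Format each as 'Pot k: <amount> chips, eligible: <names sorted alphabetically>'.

Contributions: A=25, B=58, C=78, E=43, F=78
Folded: A, D
Pot levels (distinct totals of non-folded players): 43, 58, 78
Layer 1-43: A 25 + B 43 + C 43 + E 43 + F 43 = 197 chips; eligible B, C, E, F
Layer 44-58: 15 each from B, C, F = 15*3 = 45 chips; eligible B, C, F
Layer 59-78: 20 each from C, F = 20*2 = 40 chips; eligible C, F

Pot 1: 197 chips, eligible: B, C, E, F
Pot 2: 45 chips, eligible: B, C, F
Pot 3: 40 chips, eligible: C, F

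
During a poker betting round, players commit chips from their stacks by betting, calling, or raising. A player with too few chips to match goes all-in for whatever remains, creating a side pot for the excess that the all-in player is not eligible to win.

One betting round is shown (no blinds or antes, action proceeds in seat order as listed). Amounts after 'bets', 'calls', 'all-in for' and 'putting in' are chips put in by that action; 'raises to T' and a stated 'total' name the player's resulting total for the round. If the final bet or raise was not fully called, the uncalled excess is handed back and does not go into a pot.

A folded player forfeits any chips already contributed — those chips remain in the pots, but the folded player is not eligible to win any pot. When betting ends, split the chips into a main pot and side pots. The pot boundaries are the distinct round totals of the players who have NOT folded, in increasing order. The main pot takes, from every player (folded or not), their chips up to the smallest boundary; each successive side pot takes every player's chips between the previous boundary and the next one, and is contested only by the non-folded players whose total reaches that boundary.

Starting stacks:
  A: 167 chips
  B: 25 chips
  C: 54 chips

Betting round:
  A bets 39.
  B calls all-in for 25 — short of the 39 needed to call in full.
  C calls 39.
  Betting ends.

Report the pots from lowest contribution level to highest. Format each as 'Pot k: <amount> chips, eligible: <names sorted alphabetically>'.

Pot 1: 75 chips, eligible: A, B, C
Pot 2: 28 chips, eligible: A, C

Derivation:
Contributions: A=39, B=25, C=39
Pot levels (distinct totals of non-folded players): 25, 39
Layer 1-25: 25 each from A, B, C = 25*3 = 75 chips; eligible A, B, C
Layer 26-39: 14 each from A, C = 14*2 = 28 chips; eligible A, C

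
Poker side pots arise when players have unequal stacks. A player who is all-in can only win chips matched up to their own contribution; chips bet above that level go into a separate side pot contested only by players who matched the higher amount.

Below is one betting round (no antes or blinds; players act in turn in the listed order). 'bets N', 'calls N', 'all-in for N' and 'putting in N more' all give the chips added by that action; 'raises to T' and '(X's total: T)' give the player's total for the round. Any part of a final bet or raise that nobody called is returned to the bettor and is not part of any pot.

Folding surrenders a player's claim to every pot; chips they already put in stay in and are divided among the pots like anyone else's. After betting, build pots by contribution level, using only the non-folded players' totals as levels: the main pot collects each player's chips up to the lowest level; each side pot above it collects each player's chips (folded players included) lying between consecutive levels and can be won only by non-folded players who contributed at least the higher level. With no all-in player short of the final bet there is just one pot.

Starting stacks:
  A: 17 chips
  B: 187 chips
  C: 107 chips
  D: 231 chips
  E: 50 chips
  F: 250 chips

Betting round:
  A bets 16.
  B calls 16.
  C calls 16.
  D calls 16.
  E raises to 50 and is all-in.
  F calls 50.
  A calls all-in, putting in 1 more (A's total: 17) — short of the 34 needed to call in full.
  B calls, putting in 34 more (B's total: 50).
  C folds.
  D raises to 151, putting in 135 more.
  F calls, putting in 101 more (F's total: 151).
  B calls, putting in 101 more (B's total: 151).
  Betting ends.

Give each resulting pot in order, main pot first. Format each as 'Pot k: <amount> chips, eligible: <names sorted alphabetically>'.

Contributions: A=17, B=151, C=16, D=151, E=50, F=151
Folded: C
Pot levels (distinct totals of non-folded players): 17, 50, 151
Layer 1-17: A 17 + B 17 + C 16 + D 17 + E 17 + F 17 = 101 chips; eligible A, B, D, E, F
Layer 18-50: 33 each from B, D, E, F = 33*4 = 132 chips; eligible B, D, E, F
Layer 51-151: 101 each from B, D, F = 101*3 = 303 chips; eligible B, D, F

Pot 1: 101 chips, eligible: A, B, D, E, F
Pot 2: 132 chips, eligible: B, D, E, F
Pot 3: 303 chips, eligible: B, D, F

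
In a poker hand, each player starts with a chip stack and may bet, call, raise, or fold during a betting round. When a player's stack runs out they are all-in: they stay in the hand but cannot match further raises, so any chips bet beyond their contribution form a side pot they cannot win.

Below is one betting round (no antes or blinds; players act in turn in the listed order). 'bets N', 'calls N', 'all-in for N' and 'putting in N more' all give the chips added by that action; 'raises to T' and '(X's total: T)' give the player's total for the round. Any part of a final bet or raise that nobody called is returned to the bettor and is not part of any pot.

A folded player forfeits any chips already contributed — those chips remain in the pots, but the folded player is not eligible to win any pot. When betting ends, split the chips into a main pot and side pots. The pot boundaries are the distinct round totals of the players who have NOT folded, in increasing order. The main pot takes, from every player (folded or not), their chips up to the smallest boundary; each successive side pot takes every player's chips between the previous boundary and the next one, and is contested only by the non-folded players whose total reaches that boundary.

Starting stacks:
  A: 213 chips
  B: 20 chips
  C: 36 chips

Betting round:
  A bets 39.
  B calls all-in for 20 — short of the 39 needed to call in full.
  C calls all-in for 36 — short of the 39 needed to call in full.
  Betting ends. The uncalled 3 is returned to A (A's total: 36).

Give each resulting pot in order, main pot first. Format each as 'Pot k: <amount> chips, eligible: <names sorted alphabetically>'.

Pot 1: 60 chips, eligible: A, B, C
Pot 2: 32 chips, eligible: A, C

Derivation:
Contributions (after 3 returned to A): A=36, B=20, C=36
Pot levels (distinct totals of non-folded players): 20, 36
Layer 1-20: 20 each from A, B, C = 20*3 = 60 chips; eligible A, B, C
Layer 21-36: 16 each from A, C = 16*2 = 32 chips; eligible A, C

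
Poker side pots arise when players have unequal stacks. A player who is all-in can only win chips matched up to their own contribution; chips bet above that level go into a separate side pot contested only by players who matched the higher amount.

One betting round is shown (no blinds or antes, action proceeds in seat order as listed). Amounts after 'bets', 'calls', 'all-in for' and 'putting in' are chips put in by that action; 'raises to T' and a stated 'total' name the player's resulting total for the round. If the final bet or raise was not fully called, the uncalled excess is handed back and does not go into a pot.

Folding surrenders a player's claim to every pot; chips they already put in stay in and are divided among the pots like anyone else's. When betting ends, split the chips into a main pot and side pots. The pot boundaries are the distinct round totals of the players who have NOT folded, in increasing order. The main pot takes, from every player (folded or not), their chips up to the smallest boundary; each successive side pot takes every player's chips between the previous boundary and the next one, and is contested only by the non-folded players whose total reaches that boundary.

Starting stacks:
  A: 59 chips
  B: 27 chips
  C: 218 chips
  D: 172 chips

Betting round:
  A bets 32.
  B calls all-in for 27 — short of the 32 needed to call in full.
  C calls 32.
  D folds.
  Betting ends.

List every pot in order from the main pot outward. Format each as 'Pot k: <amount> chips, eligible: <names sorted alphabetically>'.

Pot 1: 81 chips, eligible: A, B, C
Pot 2: 10 chips, eligible: A, C

Derivation:
Contributions: A=32, B=27, C=32
Folded: D
Pot levels (distinct totals of non-folded players): 27, 32
Layer 1-27: 27 each from A, B, C = 27*3 = 81 chips; eligible A, B, C
Layer 28-32: 5 each from A, C = 5*2 = 10 chips; eligible A, C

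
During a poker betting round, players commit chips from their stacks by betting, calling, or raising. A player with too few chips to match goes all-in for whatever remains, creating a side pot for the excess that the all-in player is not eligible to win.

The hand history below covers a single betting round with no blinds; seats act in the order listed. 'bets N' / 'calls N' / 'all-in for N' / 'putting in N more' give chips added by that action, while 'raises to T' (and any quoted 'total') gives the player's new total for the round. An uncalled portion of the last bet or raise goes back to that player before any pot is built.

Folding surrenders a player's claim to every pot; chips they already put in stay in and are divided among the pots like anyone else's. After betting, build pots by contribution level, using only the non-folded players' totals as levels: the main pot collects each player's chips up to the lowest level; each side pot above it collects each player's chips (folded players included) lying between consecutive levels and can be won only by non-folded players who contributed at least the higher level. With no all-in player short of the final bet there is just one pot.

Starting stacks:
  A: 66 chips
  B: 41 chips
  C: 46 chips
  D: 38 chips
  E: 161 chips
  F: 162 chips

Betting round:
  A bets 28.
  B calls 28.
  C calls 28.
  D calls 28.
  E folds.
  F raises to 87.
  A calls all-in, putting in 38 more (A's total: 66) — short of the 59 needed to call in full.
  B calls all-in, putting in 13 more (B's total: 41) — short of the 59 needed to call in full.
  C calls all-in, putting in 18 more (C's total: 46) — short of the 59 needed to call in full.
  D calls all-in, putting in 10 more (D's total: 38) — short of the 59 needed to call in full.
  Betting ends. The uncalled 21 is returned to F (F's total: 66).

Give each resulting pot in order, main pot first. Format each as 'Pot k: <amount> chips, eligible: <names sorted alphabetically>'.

Pot 1: 190 chips, eligible: A, B, C, D, F
Pot 2: 12 chips, eligible: A, B, C, F
Pot 3: 15 chips, eligible: A, C, F
Pot 4: 40 chips, eligible: A, F

Derivation:
Contributions (after 21 returned to F): A=66, B=41, C=46, D=38, F=66
Folded: E
Pot levels (distinct totals of non-folded players): 38, 41, 46, 66
Layer 1-38: 38 each from A, B, C, D, F = 38*5 = 190 chips; eligible A, B, C, D, F
Layer 39-41: 3 each from A, B, C, F = 3*4 = 12 chips; eligible A, B, C, F
Layer 42-46: 5 each from A, C, F = 5*3 = 15 chips; eligible A, C, F
Layer 47-66: 20 each from A, F = 20*2 = 40 chips; eligible A, F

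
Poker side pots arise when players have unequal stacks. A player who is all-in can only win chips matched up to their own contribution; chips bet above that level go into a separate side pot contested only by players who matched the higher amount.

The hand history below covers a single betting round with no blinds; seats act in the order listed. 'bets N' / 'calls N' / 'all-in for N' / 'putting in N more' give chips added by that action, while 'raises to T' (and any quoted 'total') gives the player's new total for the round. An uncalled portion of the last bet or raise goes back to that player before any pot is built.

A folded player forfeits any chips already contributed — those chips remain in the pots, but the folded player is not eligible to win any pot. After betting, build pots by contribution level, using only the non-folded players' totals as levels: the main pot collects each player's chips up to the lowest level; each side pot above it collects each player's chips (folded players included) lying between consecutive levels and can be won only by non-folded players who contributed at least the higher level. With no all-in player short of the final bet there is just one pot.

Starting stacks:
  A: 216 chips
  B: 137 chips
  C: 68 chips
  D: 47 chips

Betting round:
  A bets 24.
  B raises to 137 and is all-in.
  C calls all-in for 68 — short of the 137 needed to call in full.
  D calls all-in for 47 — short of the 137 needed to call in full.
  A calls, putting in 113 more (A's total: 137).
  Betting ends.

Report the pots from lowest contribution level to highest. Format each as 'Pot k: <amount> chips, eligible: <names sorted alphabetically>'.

Contributions: A=137, B=137, C=68, D=47
Pot levels (distinct totals of non-folded players): 47, 68, 137
Layer 1-47: 47 each from A, B, C, D = 47*4 = 188 chips; eligible A, B, C, D
Layer 48-68: 21 each from A, B, C = 21*3 = 63 chips; eligible A, B, C
Layer 69-137: 69 each from A, B = 69*2 = 138 chips; eligible A, B

Pot 1: 188 chips, eligible: A, B, C, D
Pot 2: 63 chips, eligible: A, B, C
Pot 3: 138 chips, eligible: A, B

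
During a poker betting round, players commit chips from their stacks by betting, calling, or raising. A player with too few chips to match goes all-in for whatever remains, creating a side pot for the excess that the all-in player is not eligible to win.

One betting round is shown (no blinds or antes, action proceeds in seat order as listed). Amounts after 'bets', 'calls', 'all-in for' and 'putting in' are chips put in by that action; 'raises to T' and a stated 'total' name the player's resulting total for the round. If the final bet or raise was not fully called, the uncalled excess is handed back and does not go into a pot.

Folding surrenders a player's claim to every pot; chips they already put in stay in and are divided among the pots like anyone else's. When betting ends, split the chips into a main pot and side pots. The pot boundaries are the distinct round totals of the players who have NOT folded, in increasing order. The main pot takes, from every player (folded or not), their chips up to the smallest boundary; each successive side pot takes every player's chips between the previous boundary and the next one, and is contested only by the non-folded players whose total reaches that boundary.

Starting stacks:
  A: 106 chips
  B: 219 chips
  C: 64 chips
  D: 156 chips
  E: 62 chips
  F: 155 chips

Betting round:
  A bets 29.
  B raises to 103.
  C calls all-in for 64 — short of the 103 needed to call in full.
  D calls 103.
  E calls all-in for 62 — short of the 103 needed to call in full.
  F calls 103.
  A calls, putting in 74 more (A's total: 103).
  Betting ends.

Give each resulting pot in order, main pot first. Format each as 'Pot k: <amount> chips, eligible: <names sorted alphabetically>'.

Contributions: A=103, B=103, C=64, D=103, E=62, F=103
Pot levels (distinct totals of non-folded players): 62, 64, 103
Layer 1-62: 62 each from A, B, C, D, E, F = 62*6 = 372 chips; eligible A, B, C, D, E, F
Layer 63-64: 2 each from A, B, C, D, F = 2*5 = 10 chips; eligible A, B, C, D, F
Layer 65-103: 39 each from A, B, D, F = 39*4 = 156 chips; eligible A, B, D, F

Pot 1: 372 chips, eligible: A, B, C, D, E, F
Pot 2: 10 chips, eligible: A, B, C, D, F
Pot 3: 156 chips, eligible: A, B, D, F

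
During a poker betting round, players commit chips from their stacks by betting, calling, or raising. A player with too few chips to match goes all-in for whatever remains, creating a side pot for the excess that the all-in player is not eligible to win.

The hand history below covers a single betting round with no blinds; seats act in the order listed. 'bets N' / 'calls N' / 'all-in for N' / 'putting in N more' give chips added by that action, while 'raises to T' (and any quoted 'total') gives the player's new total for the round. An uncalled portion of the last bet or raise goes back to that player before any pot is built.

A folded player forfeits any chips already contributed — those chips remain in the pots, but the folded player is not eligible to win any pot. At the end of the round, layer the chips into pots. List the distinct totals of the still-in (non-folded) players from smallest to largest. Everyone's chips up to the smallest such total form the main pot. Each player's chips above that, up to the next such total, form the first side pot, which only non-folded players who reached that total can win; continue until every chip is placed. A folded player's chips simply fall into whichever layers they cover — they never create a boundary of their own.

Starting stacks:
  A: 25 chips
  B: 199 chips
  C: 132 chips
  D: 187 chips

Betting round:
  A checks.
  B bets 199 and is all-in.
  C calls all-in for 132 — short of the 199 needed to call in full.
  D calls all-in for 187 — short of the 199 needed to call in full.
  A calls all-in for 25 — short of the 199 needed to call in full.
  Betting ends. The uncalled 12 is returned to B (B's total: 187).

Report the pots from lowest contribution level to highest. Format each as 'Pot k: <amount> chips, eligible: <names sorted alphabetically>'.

Contributions (after 12 returned to B): A=25, B=187, C=132, D=187
Pot levels (distinct totals of non-folded players): 25, 132, 187
Layer 1-25: 25 each from A, B, C, D = 25*4 = 100 chips; eligible A, B, C, D
Layer 26-132: 107 each from B, C, D = 107*3 = 321 chips; eligible B, C, D
Layer 133-187: 55 each from B, D = 55*2 = 110 chips; eligible B, D

Pot 1: 100 chips, eligible: A, B, C, D
Pot 2: 321 chips, eligible: B, C, D
Pot 3: 110 chips, eligible: B, D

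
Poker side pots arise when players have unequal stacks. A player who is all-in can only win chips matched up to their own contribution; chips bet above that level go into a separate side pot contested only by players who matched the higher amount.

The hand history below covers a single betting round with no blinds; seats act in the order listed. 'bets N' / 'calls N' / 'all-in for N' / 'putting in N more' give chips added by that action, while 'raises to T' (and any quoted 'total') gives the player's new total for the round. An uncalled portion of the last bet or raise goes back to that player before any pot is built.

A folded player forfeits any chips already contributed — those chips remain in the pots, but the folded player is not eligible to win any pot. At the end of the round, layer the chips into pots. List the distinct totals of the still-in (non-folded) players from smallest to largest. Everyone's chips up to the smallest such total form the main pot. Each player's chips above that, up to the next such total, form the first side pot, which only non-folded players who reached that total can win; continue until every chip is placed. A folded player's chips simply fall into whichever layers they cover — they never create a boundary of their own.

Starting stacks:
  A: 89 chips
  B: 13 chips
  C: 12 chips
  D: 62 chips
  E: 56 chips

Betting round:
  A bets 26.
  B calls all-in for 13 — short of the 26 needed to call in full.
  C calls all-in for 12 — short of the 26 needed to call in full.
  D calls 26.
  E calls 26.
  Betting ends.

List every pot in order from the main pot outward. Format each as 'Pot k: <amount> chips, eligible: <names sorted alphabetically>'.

Contributions: A=26, B=13, C=12, D=26, E=26
Pot levels (distinct totals of non-folded players): 12, 13, 26
Layer 1-12: 12 each from A, B, C, D, E = 12*5 = 60 chips; eligible A, B, C, D, E
Layer 13-13: 1 each from A, B, D, E = 1*4 = 4 chips; eligible A, B, D, E
Layer 14-26: 13 each from A, D, E = 13*3 = 39 chips; eligible A, D, E

Pot 1: 60 chips, eligible: A, B, C, D, E
Pot 2: 4 chips, eligible: A, B, D, E
Pot 3: 39 chips, eligible: A, D, E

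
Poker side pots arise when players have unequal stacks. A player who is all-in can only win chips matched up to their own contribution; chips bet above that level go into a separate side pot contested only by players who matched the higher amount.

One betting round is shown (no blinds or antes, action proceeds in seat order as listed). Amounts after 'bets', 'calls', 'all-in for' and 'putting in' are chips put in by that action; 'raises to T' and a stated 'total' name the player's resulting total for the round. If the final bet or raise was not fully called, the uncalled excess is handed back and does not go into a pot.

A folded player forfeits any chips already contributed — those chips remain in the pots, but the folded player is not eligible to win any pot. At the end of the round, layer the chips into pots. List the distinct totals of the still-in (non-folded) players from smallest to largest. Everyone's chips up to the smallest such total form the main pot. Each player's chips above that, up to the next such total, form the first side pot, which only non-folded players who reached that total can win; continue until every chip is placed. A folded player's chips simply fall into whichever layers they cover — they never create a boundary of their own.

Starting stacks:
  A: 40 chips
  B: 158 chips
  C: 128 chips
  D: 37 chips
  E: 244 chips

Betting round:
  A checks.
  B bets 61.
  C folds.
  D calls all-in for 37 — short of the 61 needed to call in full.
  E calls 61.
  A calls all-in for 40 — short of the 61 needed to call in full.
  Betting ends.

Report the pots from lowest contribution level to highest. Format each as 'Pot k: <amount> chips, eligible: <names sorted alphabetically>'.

Pot 1: 148 chips, eligible: A, B, D, E
Pot 2: 9 chips, eligible: A, B, E
Pot 3: 42 chips, eligible: B, E

Derivation:
Contributions: A=40, B=61, D=37, E=61
Folded: C
Pot levels (distinct totals of non-folded players): 37, 40, 61
Layer 1-37: 37 each from A, B, D, E = 37*4 = 148 chips; eligible A, B, D, E
Layer 38-40: 3 each from A, B, E = 3*3 = 9 chips; eligible A, B, E
Layer 41-61: 21 each from B, E = 21*2 = 42 chips; eligible B, E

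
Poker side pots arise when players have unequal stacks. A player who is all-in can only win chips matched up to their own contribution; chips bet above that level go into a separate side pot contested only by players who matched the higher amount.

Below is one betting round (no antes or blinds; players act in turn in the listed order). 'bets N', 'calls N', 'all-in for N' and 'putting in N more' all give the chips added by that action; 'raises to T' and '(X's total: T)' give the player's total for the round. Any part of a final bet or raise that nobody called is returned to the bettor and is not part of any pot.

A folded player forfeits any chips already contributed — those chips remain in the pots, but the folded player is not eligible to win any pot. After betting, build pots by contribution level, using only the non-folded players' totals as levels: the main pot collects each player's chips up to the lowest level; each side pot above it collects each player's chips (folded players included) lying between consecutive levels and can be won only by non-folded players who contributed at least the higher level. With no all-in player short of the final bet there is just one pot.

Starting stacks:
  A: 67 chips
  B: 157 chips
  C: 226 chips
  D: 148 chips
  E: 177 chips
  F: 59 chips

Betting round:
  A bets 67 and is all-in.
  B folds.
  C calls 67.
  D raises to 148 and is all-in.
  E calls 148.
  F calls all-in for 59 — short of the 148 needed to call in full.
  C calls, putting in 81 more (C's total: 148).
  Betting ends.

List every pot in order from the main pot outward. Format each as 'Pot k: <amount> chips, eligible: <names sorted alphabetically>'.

Pot 1: 295 chips, eligible: A, C, D, E, F
Pot 2: 32 chips, eligible: A, C, D, E
Pot 3: 243 chips, eligible: C, D, E

Derivation:
Contributions: A=67, C=148, D=148, E=148, F=59
Folded: B
Pot levels (distinct totals of non-folded players): 59, 67, 148
Layer 1-59: 59 each from A, C, D, E, F = 59*5 = 295 chips; eligible A, C, D, E, F
Layer 60-67: 8 each from A, C, D, E = 8*4 = 32 chips; eligible A, C, D, E
Layer 68-148: 81 each from C, D, E = 81*3 = 243 chips; eligible C, D, E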